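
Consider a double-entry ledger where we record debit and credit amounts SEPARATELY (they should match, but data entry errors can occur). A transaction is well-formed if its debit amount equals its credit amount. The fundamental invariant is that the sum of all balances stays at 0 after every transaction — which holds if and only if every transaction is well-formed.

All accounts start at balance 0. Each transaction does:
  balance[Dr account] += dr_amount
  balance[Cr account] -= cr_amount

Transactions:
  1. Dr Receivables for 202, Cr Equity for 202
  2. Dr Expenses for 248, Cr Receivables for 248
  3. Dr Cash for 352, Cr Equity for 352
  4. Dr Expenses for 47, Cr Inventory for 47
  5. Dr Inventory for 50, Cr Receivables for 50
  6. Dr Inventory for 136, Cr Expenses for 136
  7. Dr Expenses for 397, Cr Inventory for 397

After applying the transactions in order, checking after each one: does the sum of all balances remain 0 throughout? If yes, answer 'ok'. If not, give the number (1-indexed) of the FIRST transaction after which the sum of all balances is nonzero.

After txn 1: dr=202 cr=202 sum_balances=0
After txn 2: dr=248 cr=248 sum_balances=0
After txn 3: dr=352 cr=352 sum_balances=0
After txn 4: dr=47 cr=47 sum_balances=0
After txn 5: dr=50 cr=50 sum_balances=0
After txn 6: dr=136 cr=136 sum_balances=0
After txn 7: dr=397 cr=397 sum_balances=0

Answer: ok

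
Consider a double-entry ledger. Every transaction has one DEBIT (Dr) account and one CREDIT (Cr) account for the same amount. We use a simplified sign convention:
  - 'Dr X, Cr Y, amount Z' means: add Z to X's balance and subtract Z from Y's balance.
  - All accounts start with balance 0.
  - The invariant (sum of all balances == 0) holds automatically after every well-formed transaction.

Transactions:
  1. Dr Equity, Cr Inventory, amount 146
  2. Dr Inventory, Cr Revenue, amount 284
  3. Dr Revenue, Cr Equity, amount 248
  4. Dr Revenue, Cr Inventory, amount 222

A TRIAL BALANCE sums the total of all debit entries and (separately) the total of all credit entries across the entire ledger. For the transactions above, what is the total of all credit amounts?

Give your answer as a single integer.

Answer: 900

Derivation:
Txn 1: credit+=146
Txn 2: credit+=284
Txn 3: credit+=248
Txn 4: credit+=222
Total credits = 900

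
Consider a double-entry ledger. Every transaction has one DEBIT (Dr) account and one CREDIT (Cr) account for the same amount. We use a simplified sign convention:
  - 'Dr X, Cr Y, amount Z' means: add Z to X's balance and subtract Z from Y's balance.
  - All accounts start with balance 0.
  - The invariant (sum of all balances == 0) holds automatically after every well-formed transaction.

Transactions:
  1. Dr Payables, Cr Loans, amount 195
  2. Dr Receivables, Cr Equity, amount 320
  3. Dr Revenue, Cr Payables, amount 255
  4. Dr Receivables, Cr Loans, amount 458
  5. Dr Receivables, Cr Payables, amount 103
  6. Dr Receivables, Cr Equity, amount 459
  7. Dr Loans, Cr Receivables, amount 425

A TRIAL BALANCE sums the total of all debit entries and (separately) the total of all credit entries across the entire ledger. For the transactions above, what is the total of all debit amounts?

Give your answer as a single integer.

Txn 1: debit+=195
Txn 2: debit+=320
Txn 3: debit+=255
Txn 4: debit+=458
Txn 5: debit+=103
Txn 6: debit+=459
Txn 7: debit+=425
Total debits = 2215

Answer: 2215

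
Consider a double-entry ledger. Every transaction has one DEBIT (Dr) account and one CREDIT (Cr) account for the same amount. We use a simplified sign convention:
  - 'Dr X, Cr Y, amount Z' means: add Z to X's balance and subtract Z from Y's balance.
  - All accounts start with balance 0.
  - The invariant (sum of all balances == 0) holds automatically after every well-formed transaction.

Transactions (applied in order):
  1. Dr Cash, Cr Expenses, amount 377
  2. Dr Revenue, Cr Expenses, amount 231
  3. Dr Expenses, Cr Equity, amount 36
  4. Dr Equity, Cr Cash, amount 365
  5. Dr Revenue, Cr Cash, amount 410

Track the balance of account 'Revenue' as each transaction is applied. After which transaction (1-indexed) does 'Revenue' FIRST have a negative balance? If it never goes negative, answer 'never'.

Answer: never

Derivation:
After txn 1: Revenue=0
After txn 2: Revenue=231
After txn 3: Revenue=231
After txn 4: Revenue=231
After txn 5: Revenue=641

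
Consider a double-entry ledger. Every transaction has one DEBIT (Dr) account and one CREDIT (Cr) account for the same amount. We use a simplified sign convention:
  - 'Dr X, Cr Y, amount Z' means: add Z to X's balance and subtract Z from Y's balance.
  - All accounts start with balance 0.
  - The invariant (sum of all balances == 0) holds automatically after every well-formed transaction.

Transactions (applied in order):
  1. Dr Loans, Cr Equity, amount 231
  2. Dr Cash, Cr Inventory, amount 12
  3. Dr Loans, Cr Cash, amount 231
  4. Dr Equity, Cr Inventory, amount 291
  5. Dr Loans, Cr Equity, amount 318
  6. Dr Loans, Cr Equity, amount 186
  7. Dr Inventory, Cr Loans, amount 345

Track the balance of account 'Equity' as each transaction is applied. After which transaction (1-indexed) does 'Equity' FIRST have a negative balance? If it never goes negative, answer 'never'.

Answer: 1

Derivation:
After txn 1: Equity=-231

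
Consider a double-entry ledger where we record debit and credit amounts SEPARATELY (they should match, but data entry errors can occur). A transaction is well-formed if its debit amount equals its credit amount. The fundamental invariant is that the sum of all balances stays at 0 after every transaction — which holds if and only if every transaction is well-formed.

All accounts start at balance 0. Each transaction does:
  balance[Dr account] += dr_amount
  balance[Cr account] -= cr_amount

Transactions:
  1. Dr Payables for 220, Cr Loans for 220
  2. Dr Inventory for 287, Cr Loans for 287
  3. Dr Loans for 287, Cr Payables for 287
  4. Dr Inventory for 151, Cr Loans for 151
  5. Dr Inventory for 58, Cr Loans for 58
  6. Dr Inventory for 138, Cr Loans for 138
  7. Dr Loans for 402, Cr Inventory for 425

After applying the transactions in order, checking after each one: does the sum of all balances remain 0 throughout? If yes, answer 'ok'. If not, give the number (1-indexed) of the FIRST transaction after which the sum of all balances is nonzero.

Answer: 7

Derivation:
After txn 1: dr=220 cr=220 sum_balances=0
After txn 2: dr=287 cr=287 sum_balances=0
After txn 3: dr=287 cr=287 sum_balances=0
After txn 4: dr=151 cr=151 sum_balances=0
After txn 5: dr=58 cr=58 sum_balances=0
After txn 6: dr=138 cr=138 sum_balances=0
After txn 7: dr=402 cr=425 sum_balances=-23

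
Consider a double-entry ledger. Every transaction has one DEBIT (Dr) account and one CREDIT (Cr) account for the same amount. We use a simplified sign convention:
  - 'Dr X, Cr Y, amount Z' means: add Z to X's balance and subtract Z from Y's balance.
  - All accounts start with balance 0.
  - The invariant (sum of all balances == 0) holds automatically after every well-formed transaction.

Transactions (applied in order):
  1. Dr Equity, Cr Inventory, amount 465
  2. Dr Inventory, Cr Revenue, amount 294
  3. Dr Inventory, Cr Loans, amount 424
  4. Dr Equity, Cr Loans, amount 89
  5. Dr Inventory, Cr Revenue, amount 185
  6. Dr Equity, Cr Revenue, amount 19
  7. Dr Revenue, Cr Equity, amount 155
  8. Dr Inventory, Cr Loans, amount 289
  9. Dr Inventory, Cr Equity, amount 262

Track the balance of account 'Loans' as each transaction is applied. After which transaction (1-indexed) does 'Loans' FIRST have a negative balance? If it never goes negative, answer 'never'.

After txn 1: Loans=0
After txn 2: Loans=0
After txn 3: Loans=-424

Answer: 3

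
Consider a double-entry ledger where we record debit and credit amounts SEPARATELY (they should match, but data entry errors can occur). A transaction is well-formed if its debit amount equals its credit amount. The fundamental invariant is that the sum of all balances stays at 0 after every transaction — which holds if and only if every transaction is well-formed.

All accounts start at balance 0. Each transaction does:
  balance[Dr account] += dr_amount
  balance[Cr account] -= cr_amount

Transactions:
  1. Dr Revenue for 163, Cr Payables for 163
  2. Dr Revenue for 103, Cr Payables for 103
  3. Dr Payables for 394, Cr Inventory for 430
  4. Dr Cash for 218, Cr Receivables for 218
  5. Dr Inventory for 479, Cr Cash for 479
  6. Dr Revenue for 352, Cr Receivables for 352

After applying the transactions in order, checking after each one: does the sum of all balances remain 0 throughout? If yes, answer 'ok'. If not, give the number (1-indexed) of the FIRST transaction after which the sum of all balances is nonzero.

Answer: 3

Derivation:
After txn 1: dr=163 cr=163 sum_balances=0
After txn 2: dr=103 cr=103 sum_balances=0
After txn 3: dr=394 cr=430 sum_balances=-36
After txn 4: dr=218 cr=218 sum_balances=-36
After txn 5: dr=479 cr=479 sum_balances=-36
After txn 6: dr=352 cr=352 sum_balances=-36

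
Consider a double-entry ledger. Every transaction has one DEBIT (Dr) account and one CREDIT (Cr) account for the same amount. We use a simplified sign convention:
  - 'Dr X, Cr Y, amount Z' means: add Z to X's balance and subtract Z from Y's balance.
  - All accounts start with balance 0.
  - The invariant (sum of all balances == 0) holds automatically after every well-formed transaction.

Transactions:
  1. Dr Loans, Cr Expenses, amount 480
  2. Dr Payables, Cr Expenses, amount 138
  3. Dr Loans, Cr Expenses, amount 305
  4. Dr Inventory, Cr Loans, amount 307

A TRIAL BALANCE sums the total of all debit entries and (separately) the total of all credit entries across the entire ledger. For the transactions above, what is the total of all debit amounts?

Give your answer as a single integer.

Txn 1: debit+=480
Txn 2: debit+=138
Txn 3: debit+=305
Txn 4: debit+=307
Total debits = 1230

Answer: 1230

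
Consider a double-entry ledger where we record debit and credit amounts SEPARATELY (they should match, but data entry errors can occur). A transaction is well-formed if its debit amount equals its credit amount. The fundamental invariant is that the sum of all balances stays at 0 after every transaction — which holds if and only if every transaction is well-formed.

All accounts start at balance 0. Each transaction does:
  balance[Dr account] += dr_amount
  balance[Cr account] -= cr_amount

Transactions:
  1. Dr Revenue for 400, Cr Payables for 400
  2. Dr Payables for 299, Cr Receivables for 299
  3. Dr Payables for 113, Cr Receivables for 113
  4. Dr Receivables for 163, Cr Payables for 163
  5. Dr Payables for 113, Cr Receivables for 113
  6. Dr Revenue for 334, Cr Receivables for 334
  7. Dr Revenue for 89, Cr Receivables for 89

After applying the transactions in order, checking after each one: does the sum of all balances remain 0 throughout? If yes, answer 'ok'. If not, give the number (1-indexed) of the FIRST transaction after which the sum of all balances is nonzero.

Answer: ok

Derivation:
After txn 1: dr=400 cr=400 sum_balances=0
After txn 2: dr=299 cr=299 sum_balances=0
After txn 3: dr=113 cr=113 sum_balances=0
After txn 4: dr=163 cr=163 sum_balances=0
After txn 5: dr=113 cr=113 sum_balances=0
After txn 6: dr=334 cr=334 sum_balances=0
After txn 7: dr=89 cr=89 sum_balances=0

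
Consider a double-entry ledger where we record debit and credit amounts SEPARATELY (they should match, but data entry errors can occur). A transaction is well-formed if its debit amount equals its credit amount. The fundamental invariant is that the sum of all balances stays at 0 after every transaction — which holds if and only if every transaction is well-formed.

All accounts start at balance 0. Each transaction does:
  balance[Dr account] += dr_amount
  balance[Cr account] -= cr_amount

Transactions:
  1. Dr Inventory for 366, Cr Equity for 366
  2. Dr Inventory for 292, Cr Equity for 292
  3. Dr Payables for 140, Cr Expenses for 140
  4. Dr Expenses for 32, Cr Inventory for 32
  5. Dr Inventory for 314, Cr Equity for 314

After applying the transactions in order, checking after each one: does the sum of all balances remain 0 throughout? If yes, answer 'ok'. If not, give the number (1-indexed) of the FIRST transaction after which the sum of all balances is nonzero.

Answer: ok

Derivation:
After txn 1: dr=366 cr=366 sum_balances=0
After txn 2: dr=292 cr=292 sum_balances=0
After txn 3: dr=140 cr=140 sum_balances=0
After txn 4: dr=32 cr=32 sum_balances=0
After txn 5: dr=314 cr=314 sum_balances=0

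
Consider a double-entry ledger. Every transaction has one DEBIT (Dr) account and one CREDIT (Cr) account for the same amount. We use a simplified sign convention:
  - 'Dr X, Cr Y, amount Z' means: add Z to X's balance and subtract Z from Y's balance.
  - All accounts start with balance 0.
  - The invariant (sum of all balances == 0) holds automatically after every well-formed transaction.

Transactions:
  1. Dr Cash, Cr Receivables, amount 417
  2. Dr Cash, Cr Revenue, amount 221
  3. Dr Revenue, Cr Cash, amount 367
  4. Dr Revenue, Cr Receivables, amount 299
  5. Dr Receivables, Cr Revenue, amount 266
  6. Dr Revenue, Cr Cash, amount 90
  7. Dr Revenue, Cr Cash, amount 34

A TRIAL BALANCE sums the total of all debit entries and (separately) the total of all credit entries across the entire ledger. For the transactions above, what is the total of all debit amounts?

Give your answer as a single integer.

Answer: 1694

Derivation:
Txn 1: debit+=417
Txn 2: debit+=221
Txn 3: debit+=367
Txn 4: debit+=299
Txn 5: debit+=266
Txn 6: debit+=90
Txn 7: debit+=34
Total debits = 1694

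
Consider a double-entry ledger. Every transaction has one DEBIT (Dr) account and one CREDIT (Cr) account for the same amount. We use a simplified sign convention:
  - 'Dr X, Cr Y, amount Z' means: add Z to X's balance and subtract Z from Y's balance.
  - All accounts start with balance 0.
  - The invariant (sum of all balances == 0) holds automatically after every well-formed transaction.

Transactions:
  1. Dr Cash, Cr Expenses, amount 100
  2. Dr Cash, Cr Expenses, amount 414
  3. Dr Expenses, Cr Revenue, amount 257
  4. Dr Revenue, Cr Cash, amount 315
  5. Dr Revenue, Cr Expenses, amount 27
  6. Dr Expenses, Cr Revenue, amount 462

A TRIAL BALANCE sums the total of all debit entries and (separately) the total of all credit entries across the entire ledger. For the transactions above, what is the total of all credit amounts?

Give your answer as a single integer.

Answer: 1575

Derivation:
Txn 1: credit+=100
Txn 2: credit+=414
Txn 3: credit+=257
Txn 4: credit+=315
Txn 5: credit+=27
Txn 6: credit+=462
Total credits = 1575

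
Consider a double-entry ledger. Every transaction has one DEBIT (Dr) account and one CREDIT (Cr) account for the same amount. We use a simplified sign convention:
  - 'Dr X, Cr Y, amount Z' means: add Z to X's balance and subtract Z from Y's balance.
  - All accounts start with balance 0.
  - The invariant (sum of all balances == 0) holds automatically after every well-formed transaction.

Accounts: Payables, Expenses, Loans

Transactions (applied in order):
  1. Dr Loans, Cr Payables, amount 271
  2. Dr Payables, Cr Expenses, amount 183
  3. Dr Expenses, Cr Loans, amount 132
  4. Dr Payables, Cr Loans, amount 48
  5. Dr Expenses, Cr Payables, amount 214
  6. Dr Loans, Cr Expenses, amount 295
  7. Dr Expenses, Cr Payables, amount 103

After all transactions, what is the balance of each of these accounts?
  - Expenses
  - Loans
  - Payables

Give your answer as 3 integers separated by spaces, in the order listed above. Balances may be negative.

After txn 1 (Dr Loans, Cr Payables, amount 271): Loans=271 Payables=-271
After txn 2 (Dr Payables, Cr Expenses, amount 183): Expenses=-183 Loans=271 Payables=-88
After txn 3 (Dr Expenses, Cr Loans, amount 132): Expenses=-51 Loans=139 Payables=-88
After txn 4 (Dr Payables, Cr Loans, amount 48): Expenses=-51 Loans=91 Payables=-40
After txn 5 (Dr Expenses, Cr Payables, amount 214): Expenses=163 Loans=91 Payables=-254
After txn 6 (Dr Loans, Cr Expenses, amount 295): Expenses=-132 Loans=386 Payables=-254
After txn 7 (Dr Expenses, Cr Payables, amount 103): Expenses=-29 Loans=386 Payables=-357

Answer: -29 386 -357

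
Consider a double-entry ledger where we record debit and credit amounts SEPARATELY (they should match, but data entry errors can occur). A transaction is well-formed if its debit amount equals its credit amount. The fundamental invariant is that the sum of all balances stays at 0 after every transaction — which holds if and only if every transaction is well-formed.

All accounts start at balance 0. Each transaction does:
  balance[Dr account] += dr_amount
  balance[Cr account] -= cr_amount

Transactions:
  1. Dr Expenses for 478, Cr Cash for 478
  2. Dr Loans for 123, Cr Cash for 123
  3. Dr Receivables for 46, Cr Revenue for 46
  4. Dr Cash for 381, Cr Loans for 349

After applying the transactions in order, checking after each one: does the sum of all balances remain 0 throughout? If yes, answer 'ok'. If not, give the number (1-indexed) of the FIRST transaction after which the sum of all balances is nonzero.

After txn 1: dr=478 cr=478 sum_balances=0
After txn 2: dr=123 cr=123 sum_balances=0
After txn 3: dr=46 cr=46 sum_balances=0
After txn 4: dr=381 cr=349 sum_balances=32

Answer: 4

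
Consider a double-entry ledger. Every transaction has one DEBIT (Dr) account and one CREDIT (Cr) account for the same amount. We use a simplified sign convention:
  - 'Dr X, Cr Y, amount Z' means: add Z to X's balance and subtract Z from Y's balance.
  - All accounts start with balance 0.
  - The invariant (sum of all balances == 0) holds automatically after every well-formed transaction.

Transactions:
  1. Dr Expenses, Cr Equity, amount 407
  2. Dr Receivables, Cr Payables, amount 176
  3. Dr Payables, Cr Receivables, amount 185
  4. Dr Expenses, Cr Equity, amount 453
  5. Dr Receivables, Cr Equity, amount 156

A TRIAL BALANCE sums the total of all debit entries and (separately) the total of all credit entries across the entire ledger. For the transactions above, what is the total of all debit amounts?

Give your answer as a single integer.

Txn 1: debit+=407
Txn 2: debit+=176
Txn 3: debit+=185
Txn 4: debit+=453
Txn 5: debit+=156
Total debits = 1377

Answer: 1377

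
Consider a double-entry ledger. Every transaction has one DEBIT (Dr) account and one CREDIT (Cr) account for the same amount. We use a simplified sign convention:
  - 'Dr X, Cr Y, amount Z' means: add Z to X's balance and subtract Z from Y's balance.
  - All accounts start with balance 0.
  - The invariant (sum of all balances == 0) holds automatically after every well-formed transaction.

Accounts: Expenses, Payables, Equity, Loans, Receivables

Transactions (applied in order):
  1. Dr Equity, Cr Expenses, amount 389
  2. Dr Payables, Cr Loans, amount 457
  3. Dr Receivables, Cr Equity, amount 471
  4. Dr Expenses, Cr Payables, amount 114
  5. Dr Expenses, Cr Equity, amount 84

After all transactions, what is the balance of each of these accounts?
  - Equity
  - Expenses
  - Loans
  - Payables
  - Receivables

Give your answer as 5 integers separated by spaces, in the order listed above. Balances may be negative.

After txn 1 (Dr Equity, Cr Expenses, amount 389): Equity=389 Expenses=-389
After txn 2 (Dr Payables, Cr Loans, amount 457): Equity=389 Expenses=-389 Loans=-457 Payables=457
After txn 3 (Dr Receivables, Cr Equity, amount 471): Equity=-82 Expenses=-389 Loans=-457 Payables=457 Receivables=471
After txn 4 (Dr Expenses, Cr Payables, amount 114): Equity=-82 Expenses=-275 Loans=-457 Payables=343 Receivables=471
After txn 5 (Dr Expenses, Cr Equity, amount 84): Equity=-166 Expenses=-191 Loans=-457 Payables=343 Receivables=471

Answer: -166 -191 -457 343 471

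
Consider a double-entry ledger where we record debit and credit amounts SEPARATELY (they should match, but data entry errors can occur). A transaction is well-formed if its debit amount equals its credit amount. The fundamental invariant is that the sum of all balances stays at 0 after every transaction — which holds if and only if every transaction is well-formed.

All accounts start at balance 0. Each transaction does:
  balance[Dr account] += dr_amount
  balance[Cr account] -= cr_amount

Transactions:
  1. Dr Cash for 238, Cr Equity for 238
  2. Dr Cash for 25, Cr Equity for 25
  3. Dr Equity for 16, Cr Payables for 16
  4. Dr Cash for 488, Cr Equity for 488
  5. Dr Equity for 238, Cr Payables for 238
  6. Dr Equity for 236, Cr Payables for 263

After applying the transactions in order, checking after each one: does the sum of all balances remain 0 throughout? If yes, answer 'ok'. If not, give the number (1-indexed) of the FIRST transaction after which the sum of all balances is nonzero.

After txn 1: dr=238 cr=238 sum_balances=0
After txn 2: dr=25 cr=25 sum_balances=0
After txn 3: dr=16 cr=16 sum_balances=0
After txn 4: dr=488 cr=488 sum_balances=0
After txn 5: dr=238 cr=238 sum_balances=0
After txn 6: dr=236 cr=263 sum_balances=-27

Answer: 6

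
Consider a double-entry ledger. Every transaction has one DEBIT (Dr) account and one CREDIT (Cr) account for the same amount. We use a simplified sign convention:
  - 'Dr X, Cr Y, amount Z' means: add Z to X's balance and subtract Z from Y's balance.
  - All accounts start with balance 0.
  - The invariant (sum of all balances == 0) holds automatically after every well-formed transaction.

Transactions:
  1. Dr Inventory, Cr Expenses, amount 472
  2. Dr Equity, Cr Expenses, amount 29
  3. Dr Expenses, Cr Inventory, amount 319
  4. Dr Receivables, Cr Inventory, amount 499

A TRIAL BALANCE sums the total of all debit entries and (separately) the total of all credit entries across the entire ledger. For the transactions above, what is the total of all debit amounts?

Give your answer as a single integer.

Txn 1: debit+=472
Txn 2: debit+=29
Txn 3: debit+=319
Txn 4: debit+=499
Total debits = 1319

Answer: 1319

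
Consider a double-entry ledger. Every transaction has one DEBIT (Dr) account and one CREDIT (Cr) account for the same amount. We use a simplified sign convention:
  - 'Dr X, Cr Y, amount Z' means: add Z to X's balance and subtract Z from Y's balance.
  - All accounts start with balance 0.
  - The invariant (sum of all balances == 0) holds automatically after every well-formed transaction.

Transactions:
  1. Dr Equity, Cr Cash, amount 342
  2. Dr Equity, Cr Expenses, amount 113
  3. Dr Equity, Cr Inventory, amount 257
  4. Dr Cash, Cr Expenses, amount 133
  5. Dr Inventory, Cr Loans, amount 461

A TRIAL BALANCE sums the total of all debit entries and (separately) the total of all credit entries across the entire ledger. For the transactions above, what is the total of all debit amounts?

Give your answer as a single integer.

Answer: 1306

Derivation:
Txn 1: debit+=342
Txn 2: debit+=113
Txn 3: debit+=257
Txn 4: debit+=133
Txn 5: debit+=461
Total debits = 1306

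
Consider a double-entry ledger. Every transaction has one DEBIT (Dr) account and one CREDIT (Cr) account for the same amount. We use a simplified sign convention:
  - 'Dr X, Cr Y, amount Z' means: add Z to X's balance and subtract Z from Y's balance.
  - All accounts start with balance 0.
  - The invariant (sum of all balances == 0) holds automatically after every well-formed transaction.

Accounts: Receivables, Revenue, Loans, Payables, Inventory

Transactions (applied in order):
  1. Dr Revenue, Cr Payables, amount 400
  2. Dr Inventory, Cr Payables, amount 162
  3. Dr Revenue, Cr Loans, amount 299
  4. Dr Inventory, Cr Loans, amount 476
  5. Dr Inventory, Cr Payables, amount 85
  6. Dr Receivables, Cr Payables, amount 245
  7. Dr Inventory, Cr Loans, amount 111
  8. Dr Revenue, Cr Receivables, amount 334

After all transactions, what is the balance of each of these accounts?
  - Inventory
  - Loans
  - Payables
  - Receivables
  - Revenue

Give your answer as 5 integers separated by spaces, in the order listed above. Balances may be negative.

Answer: 834 -886 -892 -89 1033

Derivation:
After txn 1 (Dr Revenue, Cr Payables, amount 400): Payables=-400 Revenue=400
After txn 2 (Dr Inventory, Cr Payables, amount 162): Inventory=162 Payables=-562 Revenue=400
After txn 3 (Dr Revenue, Cr Loans, amount 299): Inventory=162 Loans=-299 Payables=-562 Revenue=699
After txn 4 (Dr Inventory, Cr Loans, amount 476): Inventory=638 Loans=-775 Payables=-562 Revenue=699
After txn 5 (Dr Inventory, Cr Payables, amount 85): Inventory=723 Loans=-775 Payables=-647 Revenue=699
After txn 6 (Dr Receivables, Cr Payables, amount 245): Inventory=723 Loans=-775 Payables=-892 Receivables=245 Revenue=699
After txn 7 (Dr Inventory, Cr Loans, amount 111): Inventory=834 Loans=-886 Payables=-892 Receivables=245 Revenue=699
After txn 8 (Dr Revenue, Cr Receivables, amount 334): Inventory=834 Loans=-886 Payables=-892 Receivables=-89 Revenue=1033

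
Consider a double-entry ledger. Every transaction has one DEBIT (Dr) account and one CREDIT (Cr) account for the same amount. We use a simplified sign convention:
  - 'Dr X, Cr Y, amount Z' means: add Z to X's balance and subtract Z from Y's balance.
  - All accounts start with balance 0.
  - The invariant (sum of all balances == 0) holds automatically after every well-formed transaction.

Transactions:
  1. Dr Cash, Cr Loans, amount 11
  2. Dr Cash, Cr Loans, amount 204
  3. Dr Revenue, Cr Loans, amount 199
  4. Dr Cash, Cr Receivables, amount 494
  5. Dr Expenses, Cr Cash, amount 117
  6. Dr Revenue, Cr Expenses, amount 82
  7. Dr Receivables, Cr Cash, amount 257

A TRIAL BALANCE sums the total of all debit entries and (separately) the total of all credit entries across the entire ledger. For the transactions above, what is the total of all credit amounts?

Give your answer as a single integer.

Answer: 1364

Derivation:
Txn 1: credit+=11
Txn 2: credit+=204
Txn 3: credit+=199
Txn 4: credit+=494
Txn 5: credit+=117
Txn 6: credit+=82
Txn 7: credit+=257
Total credits = 1364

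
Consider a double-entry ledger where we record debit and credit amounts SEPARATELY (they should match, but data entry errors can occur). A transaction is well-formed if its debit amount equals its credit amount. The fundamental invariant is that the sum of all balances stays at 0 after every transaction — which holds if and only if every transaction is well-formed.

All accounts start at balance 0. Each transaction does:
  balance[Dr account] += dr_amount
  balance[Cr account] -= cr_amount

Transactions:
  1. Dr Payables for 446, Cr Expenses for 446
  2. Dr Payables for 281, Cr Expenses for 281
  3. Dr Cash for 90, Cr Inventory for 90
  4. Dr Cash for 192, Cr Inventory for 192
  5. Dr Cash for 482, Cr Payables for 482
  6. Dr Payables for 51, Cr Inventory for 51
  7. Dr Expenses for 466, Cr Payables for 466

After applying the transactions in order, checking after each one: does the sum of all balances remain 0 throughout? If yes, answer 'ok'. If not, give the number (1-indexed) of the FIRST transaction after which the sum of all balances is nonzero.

Answer: ok

Derivation:
After txn 1: dr=446 cr=446 sum_balances=0
After txn 2: dr=281 cr=281 sum_balances=0
After txn 3: dr=90 cr=90 sum_balances=0
After txn 4: dr=192 cr=192 sum_balances=0
After txn 5: dr=482 cr=482 sum_balances=0
After txn 6: dr=51 cr=51 sum_balances=0
After txn 7: dr=466 cr=466 sum_balances=0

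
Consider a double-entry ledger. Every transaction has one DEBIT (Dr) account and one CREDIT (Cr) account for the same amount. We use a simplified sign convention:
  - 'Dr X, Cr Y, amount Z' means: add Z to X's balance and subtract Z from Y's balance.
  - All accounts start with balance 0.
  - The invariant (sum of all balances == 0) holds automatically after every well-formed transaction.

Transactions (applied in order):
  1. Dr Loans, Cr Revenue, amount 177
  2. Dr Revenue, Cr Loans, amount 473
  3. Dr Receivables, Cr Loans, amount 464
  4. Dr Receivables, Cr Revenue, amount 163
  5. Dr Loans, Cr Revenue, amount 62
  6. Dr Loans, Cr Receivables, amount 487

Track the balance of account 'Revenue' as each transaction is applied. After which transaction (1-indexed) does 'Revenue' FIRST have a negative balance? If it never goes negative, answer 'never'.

After txn 1: Revenue=-177

Answer: 1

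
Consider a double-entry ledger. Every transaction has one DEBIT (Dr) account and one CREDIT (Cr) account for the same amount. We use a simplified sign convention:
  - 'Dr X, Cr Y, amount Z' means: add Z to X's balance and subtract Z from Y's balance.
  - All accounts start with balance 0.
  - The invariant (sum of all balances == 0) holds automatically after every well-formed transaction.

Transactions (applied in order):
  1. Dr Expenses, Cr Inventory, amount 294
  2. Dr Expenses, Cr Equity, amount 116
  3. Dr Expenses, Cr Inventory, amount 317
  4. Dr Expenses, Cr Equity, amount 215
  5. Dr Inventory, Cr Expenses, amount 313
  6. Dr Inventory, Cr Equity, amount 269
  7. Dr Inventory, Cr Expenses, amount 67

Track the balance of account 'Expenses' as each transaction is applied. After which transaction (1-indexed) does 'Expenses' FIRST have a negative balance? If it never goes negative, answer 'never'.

Answer: never

Derivation:
After txn 1: Expenses=294
After txn 2: Expenses=410
After txn 3: Expenses=727
After txn 4: Expenses=942
After txn 5: Expenses=629
After txn 6: Expenses=629
After txn 7: Expenses=562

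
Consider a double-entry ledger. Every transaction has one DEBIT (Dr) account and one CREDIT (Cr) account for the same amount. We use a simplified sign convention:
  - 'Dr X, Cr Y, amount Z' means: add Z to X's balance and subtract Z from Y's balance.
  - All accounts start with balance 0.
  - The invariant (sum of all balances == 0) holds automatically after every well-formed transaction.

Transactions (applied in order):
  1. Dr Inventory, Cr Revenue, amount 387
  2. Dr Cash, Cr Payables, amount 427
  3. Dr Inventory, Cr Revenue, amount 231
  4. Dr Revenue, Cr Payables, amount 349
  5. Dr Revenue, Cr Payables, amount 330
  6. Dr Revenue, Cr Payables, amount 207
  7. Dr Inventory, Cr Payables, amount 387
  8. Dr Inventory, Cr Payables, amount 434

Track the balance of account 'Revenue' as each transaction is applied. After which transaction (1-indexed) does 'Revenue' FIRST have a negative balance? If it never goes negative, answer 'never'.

After txn 1: Revenue=-387

Answer: 1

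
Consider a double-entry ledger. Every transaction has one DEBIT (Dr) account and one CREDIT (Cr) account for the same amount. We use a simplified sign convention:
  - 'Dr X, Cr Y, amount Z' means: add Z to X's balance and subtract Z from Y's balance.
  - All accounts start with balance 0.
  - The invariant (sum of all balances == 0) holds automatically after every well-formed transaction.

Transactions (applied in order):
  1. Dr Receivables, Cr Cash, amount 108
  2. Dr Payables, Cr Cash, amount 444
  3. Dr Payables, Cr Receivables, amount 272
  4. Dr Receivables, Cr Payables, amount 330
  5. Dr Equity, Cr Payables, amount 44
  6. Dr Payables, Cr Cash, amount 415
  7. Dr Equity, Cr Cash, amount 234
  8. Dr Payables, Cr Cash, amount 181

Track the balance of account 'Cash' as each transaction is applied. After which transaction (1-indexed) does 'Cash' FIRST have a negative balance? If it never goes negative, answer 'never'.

Answer: 1

Derivation:
After txn 1: Cash=-108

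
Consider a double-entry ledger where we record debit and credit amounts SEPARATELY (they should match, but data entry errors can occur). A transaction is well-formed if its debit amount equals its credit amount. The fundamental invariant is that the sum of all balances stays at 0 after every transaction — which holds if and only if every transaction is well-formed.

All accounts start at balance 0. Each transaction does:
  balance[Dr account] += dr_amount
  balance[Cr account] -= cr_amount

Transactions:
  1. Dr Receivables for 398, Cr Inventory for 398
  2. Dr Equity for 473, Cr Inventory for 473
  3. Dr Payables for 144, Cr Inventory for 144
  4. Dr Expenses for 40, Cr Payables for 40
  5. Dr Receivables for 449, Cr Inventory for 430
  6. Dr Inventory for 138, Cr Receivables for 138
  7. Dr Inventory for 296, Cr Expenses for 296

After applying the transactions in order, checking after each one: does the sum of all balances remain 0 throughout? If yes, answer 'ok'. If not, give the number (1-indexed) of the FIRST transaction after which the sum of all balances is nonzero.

After txn 1: dr=398 cr=398 sum_balances=0
After txn 2: dr=473 cr=473 sum_balances=0
After txn 3: dr=144 cr=144 sum_balances=0
After txn 4: dr=40 cr=40 sum_balances=0
After txn 5: dr=449 cr=430 sum_balances=19
After txn 6: dr=138 cr=138 sum_balances=19
After txn 7: dr=296 cr=296 sum_balances=19

Answer: 5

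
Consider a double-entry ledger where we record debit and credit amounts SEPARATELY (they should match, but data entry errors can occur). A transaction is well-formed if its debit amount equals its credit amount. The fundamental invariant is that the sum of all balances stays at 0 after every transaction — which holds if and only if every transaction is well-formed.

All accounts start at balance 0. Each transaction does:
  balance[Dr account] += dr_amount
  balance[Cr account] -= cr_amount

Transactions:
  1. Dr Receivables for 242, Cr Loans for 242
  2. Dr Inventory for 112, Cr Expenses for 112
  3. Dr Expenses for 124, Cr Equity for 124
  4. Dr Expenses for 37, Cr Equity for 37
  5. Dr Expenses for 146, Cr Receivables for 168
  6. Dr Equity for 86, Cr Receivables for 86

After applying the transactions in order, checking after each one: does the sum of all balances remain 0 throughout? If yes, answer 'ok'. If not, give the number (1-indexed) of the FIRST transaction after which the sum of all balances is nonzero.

After txn 1: dr=242 cr=242 sum_balances=0
After txn 2: dr=112 cr=112 sum_balances=0
After txn 3: dr=124 cr=124 sum_balances=0
After txn 4: dr=37 cr=37 sum_balances=0
After txn 5: dr=146 cr=168 sum_balances=-22
After txn 6: dr=86 cr=86 sum_balances=-22

Answer: 5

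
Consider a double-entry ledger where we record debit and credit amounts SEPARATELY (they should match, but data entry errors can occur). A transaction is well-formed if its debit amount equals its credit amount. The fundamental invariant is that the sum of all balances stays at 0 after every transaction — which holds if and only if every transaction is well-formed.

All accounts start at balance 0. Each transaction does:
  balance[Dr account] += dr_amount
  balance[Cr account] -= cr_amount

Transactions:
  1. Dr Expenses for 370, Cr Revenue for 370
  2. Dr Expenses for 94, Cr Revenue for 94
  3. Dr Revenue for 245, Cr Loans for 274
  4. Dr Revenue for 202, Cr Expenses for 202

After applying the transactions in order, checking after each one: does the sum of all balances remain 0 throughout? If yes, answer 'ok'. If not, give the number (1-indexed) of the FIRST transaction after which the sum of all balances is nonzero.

Answer: 3

Derivation:
After txn 1: dr=370 cr=370 sum_balances=0
After txn 2: dr=94 cr=94 sum_balances=0
After txn 3: dr=245 cr=274 sum_balances=-29
After txn 4: dr=202 cr=202 sum_balances=-29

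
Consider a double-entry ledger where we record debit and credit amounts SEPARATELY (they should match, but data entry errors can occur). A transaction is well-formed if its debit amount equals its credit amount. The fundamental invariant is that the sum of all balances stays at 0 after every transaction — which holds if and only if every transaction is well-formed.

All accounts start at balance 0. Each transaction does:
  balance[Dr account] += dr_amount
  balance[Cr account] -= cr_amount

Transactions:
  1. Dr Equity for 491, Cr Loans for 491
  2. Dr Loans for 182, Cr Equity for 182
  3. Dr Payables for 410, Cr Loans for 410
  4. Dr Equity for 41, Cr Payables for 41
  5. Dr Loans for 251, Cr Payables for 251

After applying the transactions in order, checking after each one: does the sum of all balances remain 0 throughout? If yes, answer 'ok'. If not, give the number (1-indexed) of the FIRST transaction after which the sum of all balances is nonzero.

After txn 1: dr=491 cr=491 sum_balances=0
After txn 2: dr=182 cr=182 sum_balances=0
After txn 3: dr=410 cr=410 sum_balances=0
After txn 4: dr=41 cr=41 sum_balances=0
After txn 5: dr=251 cr=251 sum_balances=0

Answer: ok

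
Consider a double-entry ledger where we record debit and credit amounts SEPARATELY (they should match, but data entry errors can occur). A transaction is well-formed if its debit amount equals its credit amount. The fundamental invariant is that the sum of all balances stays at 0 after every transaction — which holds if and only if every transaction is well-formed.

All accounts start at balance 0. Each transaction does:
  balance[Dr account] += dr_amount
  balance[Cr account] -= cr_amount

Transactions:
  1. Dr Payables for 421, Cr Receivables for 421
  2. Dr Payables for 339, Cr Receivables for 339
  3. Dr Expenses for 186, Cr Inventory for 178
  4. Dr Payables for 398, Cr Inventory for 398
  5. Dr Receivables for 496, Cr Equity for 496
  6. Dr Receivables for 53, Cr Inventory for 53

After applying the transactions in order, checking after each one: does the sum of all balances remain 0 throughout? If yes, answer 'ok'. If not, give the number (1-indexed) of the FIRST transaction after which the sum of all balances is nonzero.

Answer: 3

Derivation:
After txn 1: dr=421 cr=421 sum_balances=0
After txn 2: dr=339 cr=339 sum_balances=0
After txn 3: dr=186 cr=178 sum_balances=8
After txn 4: dr=398 cr=398 sum_balances=8
After txn 5: dr=496 cr=496 sum_balances=8
After txn 6: dr=53 cr=53 sum_balances=8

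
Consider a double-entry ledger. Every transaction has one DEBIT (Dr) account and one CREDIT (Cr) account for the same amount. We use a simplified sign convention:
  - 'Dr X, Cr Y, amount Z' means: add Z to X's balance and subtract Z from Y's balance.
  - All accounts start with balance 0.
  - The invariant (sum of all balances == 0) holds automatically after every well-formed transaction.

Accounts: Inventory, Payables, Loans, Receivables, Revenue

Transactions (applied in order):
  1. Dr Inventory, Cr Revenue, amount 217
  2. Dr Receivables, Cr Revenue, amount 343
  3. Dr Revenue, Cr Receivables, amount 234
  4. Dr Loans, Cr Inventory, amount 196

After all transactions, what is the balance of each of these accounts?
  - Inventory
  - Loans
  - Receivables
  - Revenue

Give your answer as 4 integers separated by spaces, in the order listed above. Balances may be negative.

Answer: 21 196 109 -326

Derivation:
After txn 1 (Dr Inventory, Cr Revenue, amount 217): Inventory=217 Revenue=-217
After txn 2 (Dr Receivables, Cr Revenue, amount 343): Inventory=217 Receivables=343 Revenue=-560
After txn 3 (Dr Revenue, Cr Receivables, amount 234): Inventory=217 Receivables=109 Revenue=-326
After txn 4 (Dr Loans, Cr Inventory, amount 196): Inventory=21 Loans=196 Receivables=109 Revenue=-326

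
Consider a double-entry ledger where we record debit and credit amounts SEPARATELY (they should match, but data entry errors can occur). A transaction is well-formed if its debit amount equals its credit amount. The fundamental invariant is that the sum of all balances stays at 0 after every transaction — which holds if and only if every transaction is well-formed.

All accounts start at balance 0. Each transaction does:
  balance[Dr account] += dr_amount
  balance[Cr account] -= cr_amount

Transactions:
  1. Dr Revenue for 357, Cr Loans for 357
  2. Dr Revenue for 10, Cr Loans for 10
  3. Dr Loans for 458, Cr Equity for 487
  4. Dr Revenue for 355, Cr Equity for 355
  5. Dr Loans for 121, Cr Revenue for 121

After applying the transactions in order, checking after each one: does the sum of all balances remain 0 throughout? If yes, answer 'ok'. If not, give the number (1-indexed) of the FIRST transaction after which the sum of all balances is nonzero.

After txn 1: dr=357 cr=357 sum_balances=0
After txn 2: dr=10 cr=10 sum_balances=0
After txn 3: dr=458 cr=487 sum_balances=-29
After txn 4: dr=355 cr=355 sum_balances=-29
After txn 5: dr=121 cr=121 sum_balances=-29

Answer: 3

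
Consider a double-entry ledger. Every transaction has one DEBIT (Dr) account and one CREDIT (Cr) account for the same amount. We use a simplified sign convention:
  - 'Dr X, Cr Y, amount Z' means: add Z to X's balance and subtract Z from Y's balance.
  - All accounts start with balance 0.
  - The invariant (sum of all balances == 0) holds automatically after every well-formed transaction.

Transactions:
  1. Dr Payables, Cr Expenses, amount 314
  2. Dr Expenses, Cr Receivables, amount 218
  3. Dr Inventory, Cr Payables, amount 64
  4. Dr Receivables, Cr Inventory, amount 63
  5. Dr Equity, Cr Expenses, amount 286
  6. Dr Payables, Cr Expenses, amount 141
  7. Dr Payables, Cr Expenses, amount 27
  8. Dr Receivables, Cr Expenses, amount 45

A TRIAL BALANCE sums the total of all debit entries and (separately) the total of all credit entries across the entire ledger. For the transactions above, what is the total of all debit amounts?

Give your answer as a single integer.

Answer: 1158

Derivation:
Txn 1: debit+=314
Txn 2: debit+=218
Txn 3: debit+=64
Txn 4: debit+=63
Txn 5: debit+=286
Txn 6: debit+=141
Txn 7: debit+=27
Txn 8: debit+=45
Total debits = 1158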